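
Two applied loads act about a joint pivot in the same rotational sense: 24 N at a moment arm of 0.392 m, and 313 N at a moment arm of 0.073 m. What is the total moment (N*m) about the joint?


M = F1 * d1 + F2 * d2
M = 24 * 0.392 + 313 * 0.073
M = 9.4080 + 22.8490
M = 32.2570


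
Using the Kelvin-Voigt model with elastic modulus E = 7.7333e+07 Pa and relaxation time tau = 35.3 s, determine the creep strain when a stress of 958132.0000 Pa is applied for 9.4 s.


epsilon(t) = (sigma/E) * (1 - exp(-t/tau))
sigma/E = 958132.0000 / 7.7333e+07 = 0.0124
exp(-t/tau) = exp(-9.4 / 35.3) = 0.7662
epsilon = 0.0124 * (1 - 0.7662)
epsilon = 0.0029


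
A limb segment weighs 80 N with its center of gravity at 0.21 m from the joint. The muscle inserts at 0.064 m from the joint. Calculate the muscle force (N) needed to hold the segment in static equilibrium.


F_muscle = W * d_load / d_muscle
F_muscle = 80 * 0.21 / 0.064
Numerator = 16.8000
F_muscle = 262.5000


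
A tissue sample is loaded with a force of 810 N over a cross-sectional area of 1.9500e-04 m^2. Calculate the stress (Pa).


stress = F / A
stress = 810 / 1.9500e-04
stress = 4.1538e+06


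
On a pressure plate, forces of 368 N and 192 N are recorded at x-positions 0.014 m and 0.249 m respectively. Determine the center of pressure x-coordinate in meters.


COP_x = (F1*x1 + F2*x2) / (F1 + F2)
COP_x = (368*0.014 + 192*0.249) / (368 + 192)
Numerator = 52.9600
Denominator = 560
COP_x = 0.0946


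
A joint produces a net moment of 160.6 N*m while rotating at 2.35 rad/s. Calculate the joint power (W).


P = M * omega
P = 160.6 * 2.35
P = 377.4100


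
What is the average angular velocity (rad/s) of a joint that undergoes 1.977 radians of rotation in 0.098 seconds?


omega = delta_theta / delta_t
omega = 1.977 / 0.098
omega = 20.1735


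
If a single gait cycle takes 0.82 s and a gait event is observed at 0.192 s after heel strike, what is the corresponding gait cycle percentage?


pct = (event_time / cycle_time) * 100
pct = (0.192 / 0.82) * 100
ratio = 0.2341
pct = 23.4146


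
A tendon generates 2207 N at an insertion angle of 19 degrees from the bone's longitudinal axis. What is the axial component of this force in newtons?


F_eff = F_tendon * cos(theta)
theta = 19 deg = 0.3316 rad
cos(theta) = 0.9455
F_eff = 2207 * 0.9455
F_eff = 2086.7595


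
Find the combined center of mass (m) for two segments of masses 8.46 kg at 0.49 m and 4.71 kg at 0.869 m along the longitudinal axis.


COM = (m1*x1 + m2*x2) / (m1 + m2)
COM = (8.46*0.49 + 4.71*0.869) / (8.46 + 4.71)
Numerator = 8.2384
Denominator = 13.1700
COM = 0.6255


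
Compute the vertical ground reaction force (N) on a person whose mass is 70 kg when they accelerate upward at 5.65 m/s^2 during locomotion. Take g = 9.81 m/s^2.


GRF = m * (g + a)
GRF = 70 * (9.81 + 5.65)
GRF = 70 * 15.4600
GRF = 1082.2000


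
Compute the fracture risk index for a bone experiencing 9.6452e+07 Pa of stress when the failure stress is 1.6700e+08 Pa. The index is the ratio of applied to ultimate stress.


FRI = applied / ultimate
FRI = 9.6452e+07 / 1.6700e+08
FRI = 0.5776


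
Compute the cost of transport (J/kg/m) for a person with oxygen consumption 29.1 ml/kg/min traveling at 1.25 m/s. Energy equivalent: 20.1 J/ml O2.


Power per kg = VO2 * 20.1 / 60
Power per kg = 29.1 * 20.1 / 60 = 9.7485 W/kg
Cost = power_per_kg / speed
Cost = 9.7485 / 1.25
Cost = 7.7988


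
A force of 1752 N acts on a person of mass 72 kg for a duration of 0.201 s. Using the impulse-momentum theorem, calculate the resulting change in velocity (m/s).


J = F * dt = 1752 * 0.201 = 352.1520 N*s
delta_v = J / m
delta_v = 352.1520 / 72
delta_v = 4.8910


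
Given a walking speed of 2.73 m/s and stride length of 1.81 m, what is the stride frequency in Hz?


f = v / stride_length
f = 2.73 / 1.81
f = 1.5083


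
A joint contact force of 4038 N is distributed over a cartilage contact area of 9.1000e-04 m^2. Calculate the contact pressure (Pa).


P = F / A
P = 4038 / 9.1000e-04
P = 4.4374e+06


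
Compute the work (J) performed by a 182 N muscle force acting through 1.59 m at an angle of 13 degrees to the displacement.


W = F * d * cos(theta)
theta = 13 deg = 0.2269 rad
cos(theta) = 0.9744
W = 182 * 1.59 * 0.9744
W = 281.9632


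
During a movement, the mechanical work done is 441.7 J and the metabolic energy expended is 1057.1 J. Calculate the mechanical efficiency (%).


eta = (W_mech / E_meta) * 100
eta = (441.7 / 1057.1) * 100
ratio = 0.4178
eta = 41.7841


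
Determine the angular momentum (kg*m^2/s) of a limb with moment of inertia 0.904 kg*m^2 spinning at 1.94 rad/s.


L = I * omega
L = 0.904 * 1.94
L = 1.7538


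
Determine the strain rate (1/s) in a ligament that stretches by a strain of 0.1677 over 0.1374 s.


strain_rate = delta_strain / delta_t
strain_rate = 0.1677 / 0.1374
strain_rate = 1.2205


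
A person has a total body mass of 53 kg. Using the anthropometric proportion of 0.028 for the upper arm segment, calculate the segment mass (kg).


m_segment = body_mass * fraction
m_segment = 53 * 0.028
m_segment = 1.4840


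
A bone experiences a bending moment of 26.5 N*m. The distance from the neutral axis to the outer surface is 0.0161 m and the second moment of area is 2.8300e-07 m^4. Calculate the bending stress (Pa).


sigma = M * c / I
sigma = 26.5 * 0.0161 / 2.8300e-07
M * c = 0.4266
sigma = 1.5076e+06


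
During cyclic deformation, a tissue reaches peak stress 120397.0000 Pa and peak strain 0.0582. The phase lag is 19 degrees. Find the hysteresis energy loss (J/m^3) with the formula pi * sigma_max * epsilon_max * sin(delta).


E_loss = pi * sigma_max * epsilon_max * sin(delta)
delta = 19 deg = 0.3316 rad
sin(delta) = 0.3256
E_loss = pi * 120397.0000 * 0.0582 * 0.3256
E_loss = 7166.8851


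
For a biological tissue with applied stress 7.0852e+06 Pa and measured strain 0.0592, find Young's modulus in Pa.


E = stress / strain
E = 7.0852e+06 / 0.0592
E = 1.1968e+08


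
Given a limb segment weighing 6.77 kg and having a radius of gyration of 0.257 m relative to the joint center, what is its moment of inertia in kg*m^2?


I = m * k^2
I = 6.77 * 0.257^2
k^2 = 0.0660
I = 0.4472


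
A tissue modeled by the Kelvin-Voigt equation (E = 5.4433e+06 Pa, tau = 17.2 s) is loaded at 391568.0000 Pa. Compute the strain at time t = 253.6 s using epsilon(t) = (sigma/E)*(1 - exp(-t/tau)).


epsilon(t) = (sigma/E) * (1 - exp(-t/tau))
sigma/E = 391568.0000 / 5.4433e+06 = 0.0719
exp(-t/tau) = exp(-253.6 / 17.2) = 3.9508e-07
epsilon = 0.0719 * (1 - 3.9508e-07)
epsilon = 0.0719


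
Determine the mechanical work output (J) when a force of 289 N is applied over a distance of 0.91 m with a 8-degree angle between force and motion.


W = F * d * cos(theta)
theta = 8 deg = 0.1396 rad
cos(theta) = 0.9903
W = 289 * 0.91 * 0.9903
W = 260.4306


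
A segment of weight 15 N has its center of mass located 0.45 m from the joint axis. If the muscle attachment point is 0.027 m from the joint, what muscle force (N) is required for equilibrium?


F_muscle = W * d_load / d_muscle
F_muscle = 15 * 0.45 / 0.027
Numerator = 6.7500
F_muscle = 250.0000


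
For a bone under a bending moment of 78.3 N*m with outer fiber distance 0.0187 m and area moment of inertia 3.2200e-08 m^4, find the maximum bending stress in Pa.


sigma = M * c / I
sigma = 78.3 * 0.0187 / 3.2200e-08
M * c = 1.4642
sigma = 4.5472e+07


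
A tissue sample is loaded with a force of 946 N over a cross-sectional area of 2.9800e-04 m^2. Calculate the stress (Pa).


stress = F / A
stress = 946 / 2.9800e-04
stress = 3.1745e+06


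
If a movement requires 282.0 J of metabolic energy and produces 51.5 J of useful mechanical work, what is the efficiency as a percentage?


eta = (W_mech / E_meta) * 100
eta = (51.5 / 282.0) * 100
ratio = 0.1826
eta = 18.2624


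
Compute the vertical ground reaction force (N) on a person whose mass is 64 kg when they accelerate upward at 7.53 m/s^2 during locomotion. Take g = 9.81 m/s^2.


GRF = m * (g + a)
GRF = 64 * (9.81 + 7.53)
GRF = 64 * 17.3400
GRF = 1109.7600


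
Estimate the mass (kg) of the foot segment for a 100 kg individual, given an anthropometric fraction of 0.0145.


m_segment = body_mass * fraction
m_segment = 100 * 0.0145
m_segment = 1.4500


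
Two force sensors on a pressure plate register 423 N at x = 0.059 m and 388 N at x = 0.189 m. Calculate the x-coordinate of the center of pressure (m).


COP_x = (F1*x1 + F2*x2) / (F1 + F2)
COP_x = (423*0.059 + 388*0.189) / (423 + 388)
Numerator = 98.2890
Denominator = 811
COP_x = 0.1212


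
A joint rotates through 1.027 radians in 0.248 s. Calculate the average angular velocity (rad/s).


omega = delta_theta / delta_t
omega = 1.027 / 0.248
omega = 4.1411


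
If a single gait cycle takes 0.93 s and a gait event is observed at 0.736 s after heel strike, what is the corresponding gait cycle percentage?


pct = (event_time / cycle_time) * 100
pct = (0.736 / 0.93) * 100
ratio = 0.7914
pct = 79.1398


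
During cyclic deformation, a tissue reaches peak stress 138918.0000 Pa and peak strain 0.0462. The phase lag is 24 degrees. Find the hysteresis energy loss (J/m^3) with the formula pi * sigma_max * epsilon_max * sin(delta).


E_loss = pi * sigma_max * epsilon_max * sin(delta)
delta = 24 deg = 0.4189 rad
sin(delta) = 0.4067
E_loss = pi * 138918.0000 * 0.0462 * 0.4067
E_loss = 8200.9407


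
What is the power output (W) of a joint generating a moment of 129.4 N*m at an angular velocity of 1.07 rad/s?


P = M * omega
P = 129.4 * 1.07
P = 138.4580


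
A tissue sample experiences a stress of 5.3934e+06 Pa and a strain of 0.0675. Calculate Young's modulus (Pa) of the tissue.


E = stress / strain
E = 5.3934e+06 / 0.0675
E = 7.9902e+07


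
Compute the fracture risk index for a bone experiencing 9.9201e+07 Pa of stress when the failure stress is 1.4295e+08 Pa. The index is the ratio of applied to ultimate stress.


FRI = applied / ultimate
FRI = 9.9201e+07 / 1.4295e+08
FRI = 0.6940


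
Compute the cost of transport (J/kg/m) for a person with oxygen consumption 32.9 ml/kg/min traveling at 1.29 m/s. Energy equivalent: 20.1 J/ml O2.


Power per kg = VO2 * 20.1 / 60
Power per kg = 32.9 * 20.1 / 60 = 11.0215 W/kg
Cost = power_per_kg / speed
Cost = 11.0215 / 1.29
Cost = 8.5438


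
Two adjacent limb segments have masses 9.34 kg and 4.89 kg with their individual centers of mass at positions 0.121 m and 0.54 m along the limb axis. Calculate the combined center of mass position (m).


COM = (m1*x1 + m2*x2) / (m1 + m2)
COM = (9.34*0.121 + 4.89*0.54) / (9.34 + 4.89)
Numerator = 3.7707
Denominator = 14.2300
COM = 0.2650


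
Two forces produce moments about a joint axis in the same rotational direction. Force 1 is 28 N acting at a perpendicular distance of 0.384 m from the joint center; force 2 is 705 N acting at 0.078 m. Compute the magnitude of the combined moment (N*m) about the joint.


M = F1 * d1 + F2 * d2
M = 28 * 0.384 + 705 * 0.078
M = 10.7520 + 54.9900
M = 65.7420


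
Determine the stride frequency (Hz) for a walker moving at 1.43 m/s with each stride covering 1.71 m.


f = v / stride_length
f = 1.43 / 1.71
f = 0.8363


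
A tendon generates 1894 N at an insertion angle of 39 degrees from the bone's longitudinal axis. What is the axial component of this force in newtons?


F_eff = F_tendon * cos(theta)
theta = 39 deg = 0.6807 rad
cos(theta) = 0.7771
F_eff = 1894 * 0.7771
F_eff = 1471.9145


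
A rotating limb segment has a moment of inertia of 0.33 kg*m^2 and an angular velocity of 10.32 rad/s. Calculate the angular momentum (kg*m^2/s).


L = I * omega
L = 0.33 * 10.32
L = 3.4056


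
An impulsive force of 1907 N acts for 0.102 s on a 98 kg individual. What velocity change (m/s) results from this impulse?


J = F * dt = 1907 * 0.102 = 194.5140 N*s
delta_v = J / m
delta_v = 194.5140 / 98
delta_v = 1.9848


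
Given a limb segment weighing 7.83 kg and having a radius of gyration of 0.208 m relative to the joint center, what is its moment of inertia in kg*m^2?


I = m * k^2
I = 7.83 * 0.208^2
k^2 = 0.0433
I = 0.3388


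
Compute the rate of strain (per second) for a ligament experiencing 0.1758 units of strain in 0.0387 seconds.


strain_rate = delta_strain / delta_t
strain_rate = 0.1758 / 0.0387
strain_rate = 4.5426


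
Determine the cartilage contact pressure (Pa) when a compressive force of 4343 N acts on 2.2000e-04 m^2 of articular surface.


P = F / A
P = 4343 / 2.2000e-04
P = 1.9741e+07


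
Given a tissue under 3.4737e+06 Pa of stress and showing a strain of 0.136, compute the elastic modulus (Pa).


E = stress / strain
E = 3.4737e+06 / 0.136
E = 2.5542e+07


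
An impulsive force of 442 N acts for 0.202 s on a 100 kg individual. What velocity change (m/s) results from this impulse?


J = F * dt = 442 * 0.202 = 89.2840 N*s
delta_v = J / m
delta_v = 89.2840 / 100
delta_v = 0.8928


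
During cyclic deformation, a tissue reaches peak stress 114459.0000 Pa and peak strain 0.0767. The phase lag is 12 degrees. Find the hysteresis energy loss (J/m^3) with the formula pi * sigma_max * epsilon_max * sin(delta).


E_loss = pi * sigma_max * epsilon_max * sin(delta)
delta = 12 deg = 0.2094 rad
sin(delta) = 0.2079
E_loss = pi * 114459.0000 * 0.0767 * 0.2079
E_loss = 5734.2166


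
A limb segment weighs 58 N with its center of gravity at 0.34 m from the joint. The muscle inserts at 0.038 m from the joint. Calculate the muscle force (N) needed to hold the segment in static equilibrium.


F_muscle = W * d_load / d_muscle
F_muscle = 58 * 0.34 / 0.038
Numerator = 19.7200
F_muscle = 518.9474


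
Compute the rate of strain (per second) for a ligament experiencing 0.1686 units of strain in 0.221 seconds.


strain_rate = delta_strain / delta_t
strain_rate = 0.1686 / 0.221
strain_rate = 0.7629


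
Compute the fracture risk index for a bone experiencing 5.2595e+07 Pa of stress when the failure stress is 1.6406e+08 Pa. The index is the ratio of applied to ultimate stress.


FRI = applied / ultimate
FRI = 5.2595e+07 / 1.6406e+08
FRI = 0.3206


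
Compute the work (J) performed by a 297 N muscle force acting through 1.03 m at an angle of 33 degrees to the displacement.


W = F * d * cos(theta)
theta = 33 deg = 0.5760 rad
cos(theta) = 0.8387
W = 297 * 1.03 * 0.8387
W = 256.5577


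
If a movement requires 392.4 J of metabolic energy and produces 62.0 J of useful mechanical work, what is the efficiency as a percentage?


eta = (W_mech / E_meta) * 100
eta = (62.0 / 392.4) * 100
ratio = 0.1580
eta = 15.8002


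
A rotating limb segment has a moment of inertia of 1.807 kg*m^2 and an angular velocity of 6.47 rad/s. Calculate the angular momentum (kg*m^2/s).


L = I * omega
L = 1.807 * 6.47
L = 11.6913


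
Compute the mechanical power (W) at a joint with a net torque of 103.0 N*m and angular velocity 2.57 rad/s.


P = M * omega
P = 103.0 * 2.57
P = 264.7100


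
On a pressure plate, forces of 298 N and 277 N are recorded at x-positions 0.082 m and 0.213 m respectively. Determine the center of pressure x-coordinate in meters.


COP_x = (F1*x1 + F2*x2) / (F1 + F2)
COP_x = (298*0.082 + 277*0.213) / (298 + 277)
Numerator = 83.4370
Denominator = 575
COP_x = 0.1451


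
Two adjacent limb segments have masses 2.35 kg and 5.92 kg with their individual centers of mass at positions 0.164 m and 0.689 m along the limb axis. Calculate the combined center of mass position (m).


COM = (m1*x1 + m2*x2) / (m1 + m2)
COM = (2.35*0.164 + 5.92*0.689) / (2.35 + 5.92)
Numerator = 4.4643
Denominator = 8.2700
COM = 0.5398


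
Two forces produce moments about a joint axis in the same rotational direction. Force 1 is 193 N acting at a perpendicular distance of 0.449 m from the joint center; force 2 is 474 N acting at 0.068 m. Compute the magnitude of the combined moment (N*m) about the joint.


M = F1 * d1 + F2 * d2
M = 193 * 0.449 + 474 * 0.068
M = 86.6570 + 32.2320
M = 118.8890


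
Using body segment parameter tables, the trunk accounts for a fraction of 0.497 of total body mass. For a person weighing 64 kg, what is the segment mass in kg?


m_segment = body_mass * fraction
m_segment = 64 * 0.497
m_segment = 31.8080


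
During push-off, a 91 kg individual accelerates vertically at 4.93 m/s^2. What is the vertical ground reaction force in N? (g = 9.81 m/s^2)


GRF = m * (g + a)
GRF = 91 * (9.81 + 4.93)
GRF = 91 * 14.7400
GRF = 1341.3400


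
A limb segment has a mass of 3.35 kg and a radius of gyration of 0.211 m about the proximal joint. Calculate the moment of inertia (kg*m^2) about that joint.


I = m * k^2
I = 3.35 * 0.211^2
k^2 = 0.0445
I = 0.1491


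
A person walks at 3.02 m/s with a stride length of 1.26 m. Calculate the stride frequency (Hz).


f = v / stride_length
f = 3.02 / 1.26
f = 2.3968


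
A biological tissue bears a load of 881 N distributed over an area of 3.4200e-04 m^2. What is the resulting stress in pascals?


stress = F / A
stress = 881 / 3.4200e-04
stress = 2.5760e+06


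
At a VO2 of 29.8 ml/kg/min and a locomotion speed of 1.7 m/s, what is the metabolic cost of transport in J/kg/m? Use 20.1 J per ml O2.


Power per kg = VO2 * 20.1 / 60
Power per kg = 29.8 * 20.1 / 60 = 9.9830 W/kg
Cost = power_per_kg / speed
Cost = 9.9830 / 1.7
Cost = 5.8724


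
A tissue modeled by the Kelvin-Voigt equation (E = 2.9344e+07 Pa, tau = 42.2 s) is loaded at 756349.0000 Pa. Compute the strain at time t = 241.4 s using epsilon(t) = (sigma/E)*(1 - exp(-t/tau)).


epsilon(t) = (sigma/E) * (1 - exp(-t/tau))
sigma/E = 756349.0000 / 2.9344e+07 = 0.0258
exp(-t/tau) = exp(-241.4 / 42.2) = 0.0033
epsilon = 0.0258 * (1 - 0.0033)
epsilon = 0.0257


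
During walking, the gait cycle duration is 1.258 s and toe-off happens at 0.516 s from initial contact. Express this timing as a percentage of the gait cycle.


pct = (event_time / cycle_time) * 100
pct = (0.516 / 1.258) * 100
ratio = 0.4102
pct = 41.0175


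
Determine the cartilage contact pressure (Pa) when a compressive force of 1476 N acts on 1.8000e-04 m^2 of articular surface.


P = F / A
P = 1476 / 1.8000e-04
P = 8.2000e+06


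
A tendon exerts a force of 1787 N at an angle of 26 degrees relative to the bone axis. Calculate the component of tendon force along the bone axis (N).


F_eff = F_tendon * cos(theta)
theta = 26 deg = 0.4538 rad
cos(theta) = 0.8988
F_eff = 1787 * 0.8988
F_eff = 1606.1450


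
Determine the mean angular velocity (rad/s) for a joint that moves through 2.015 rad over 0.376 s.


omega = delta_theta / delta_t
omega = 2.015 / 0.376
omega = 5.3590


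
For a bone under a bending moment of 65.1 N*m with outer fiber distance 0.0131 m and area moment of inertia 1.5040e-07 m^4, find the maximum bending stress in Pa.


sigma = M * c / I
sigma = 65.1 * 0.0131 / 1.5040e-07
M * c = 0.8528
sigma = 5.6703e+06


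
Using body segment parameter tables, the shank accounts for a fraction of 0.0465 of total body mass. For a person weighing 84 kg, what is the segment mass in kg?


m_segment = body_mass * fraction
m_segment = 84 * 0.0465
m_segment = 3.9060


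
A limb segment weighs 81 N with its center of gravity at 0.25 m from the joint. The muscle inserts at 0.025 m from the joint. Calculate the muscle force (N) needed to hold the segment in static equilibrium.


F_muscle = W * d_load / d_muscle
F_muscle = 81 * 0.25 / 0.025
Numerator = 20.2500
F_muscle = 810.0000


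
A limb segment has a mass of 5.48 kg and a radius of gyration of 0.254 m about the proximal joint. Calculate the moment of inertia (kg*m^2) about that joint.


I = m * k^2
I = 5.48 * 0.254^2
k^2 = 0.0645
I = 0.3535


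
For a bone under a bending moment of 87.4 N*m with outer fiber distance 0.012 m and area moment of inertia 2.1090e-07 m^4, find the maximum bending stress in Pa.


sigma = M * c / I
sigma = 87.4 * 0.012 / 2.1090e-07
M * c = 1.0488
sigma = 4.9730e+06


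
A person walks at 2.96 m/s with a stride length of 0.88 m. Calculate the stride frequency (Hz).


f = v / stride_length
f = 2.96 / 0.88
f = 3.3636


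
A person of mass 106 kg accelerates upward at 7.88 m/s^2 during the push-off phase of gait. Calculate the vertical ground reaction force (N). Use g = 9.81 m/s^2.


GRF = m * (g + a)
GRF = 106 * (9.81 + 7.88)
GRF = 106 * 17.6900
GRF = 1875.1400


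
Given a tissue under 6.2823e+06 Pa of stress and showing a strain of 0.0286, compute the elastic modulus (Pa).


E = stress / strain
E = 6.2823e+06 / 0.0286
E = 2.1966e+08


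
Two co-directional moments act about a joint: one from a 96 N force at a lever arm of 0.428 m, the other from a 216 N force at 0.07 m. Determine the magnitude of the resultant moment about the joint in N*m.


M = F1 * d1 + F2 * d2
M = 96 * 0.428 + 216 * 0.07
M = 41.0880 + 15.1200
M = 56.2080


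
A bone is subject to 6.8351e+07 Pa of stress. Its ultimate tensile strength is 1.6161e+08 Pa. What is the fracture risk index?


FRI = applied / ultimate
FRI = 6.8351e+07 / 1.6161e+08
FRI = 0.4229


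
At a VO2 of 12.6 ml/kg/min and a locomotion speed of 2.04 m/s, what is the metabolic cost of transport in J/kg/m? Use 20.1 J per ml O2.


Power per kg = VO2 * 20.1 / 60
Power per kg = 12.6 * 20.1 / 60 = 4.2210 W/kg
Cost = power_per_kg / speed
Cost = 4.2210 / 2.04
Cost = 2.0691


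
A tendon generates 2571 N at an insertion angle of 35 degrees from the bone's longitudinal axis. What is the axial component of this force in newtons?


F_eff = F_tendon * cos(theta)
theta = 35 deg = 0.6109 rad
cos(theta) = 0.8192
F_eff = 2571 * 0.8192
F_eff = 2106.0399


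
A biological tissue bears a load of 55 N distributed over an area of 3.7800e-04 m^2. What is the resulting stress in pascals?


stress = F / A
stress = 55 / 3.7800e-04
stress = 145502.6455


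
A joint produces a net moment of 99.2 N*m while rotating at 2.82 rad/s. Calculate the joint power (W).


P = M * omega
P = 99.2 * 2.82
P = 279.7440


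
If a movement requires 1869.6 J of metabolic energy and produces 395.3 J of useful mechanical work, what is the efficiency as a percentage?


eta = (W_mech / E_meta) * 100
eta = (395.3 / 1869.6) * 100
ratio = 0.2114
eta = 21.1436


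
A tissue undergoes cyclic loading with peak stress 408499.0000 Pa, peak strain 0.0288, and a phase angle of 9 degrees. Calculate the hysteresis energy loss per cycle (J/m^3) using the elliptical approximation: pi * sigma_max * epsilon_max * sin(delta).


E_loss = pi * sigma_max * epsilon_max * sin(delta)
delta = 9 deg = 0.1571 rad
sin(delta) = 0.1564
E_loss = pi * 408499.0000 * 0.0288 * 0.1564
E_loss = 5781.8364


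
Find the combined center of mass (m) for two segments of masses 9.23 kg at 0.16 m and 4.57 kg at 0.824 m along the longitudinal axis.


COM = (m1*x1 + m2*x2) / (m1 + m2)
COM = (9.23*0.16 + 4.57*0.824) / (9.23 + 4.57)
Numerator = 5.2425
Denominator = 13.8000
COM = 0.3799


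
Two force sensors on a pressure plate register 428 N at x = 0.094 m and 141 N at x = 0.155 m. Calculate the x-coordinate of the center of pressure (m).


COP_x = (F1*x1 + F2*x2) / (F1 + F2)
COP_x = (428*0.094 + 141*0.155) / (428 + 141)
Numerator = 62.0870
Denominator = 569
COP_x = 0.1091


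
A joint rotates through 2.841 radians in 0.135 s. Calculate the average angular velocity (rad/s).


omega = delta_theta / delta_t
omega = 2.841 / 0.135
omega = 21.0444


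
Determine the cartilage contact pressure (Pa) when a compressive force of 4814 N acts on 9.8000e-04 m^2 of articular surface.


P = F / A
P = 4814 / 9.8000e-04
P = 4.9122e+06


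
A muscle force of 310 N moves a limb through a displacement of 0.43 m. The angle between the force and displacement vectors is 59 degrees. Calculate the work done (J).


W = F * d * cos(theta)
theta = 59 deg = 1.0297 rad
cos(theta) = 0.5150
W = 310 * 0.43 * 0.5150
W = 68.6546


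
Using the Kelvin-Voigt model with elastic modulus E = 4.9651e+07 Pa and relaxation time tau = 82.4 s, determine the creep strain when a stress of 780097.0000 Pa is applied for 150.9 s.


epsilon(t) = (sigma/E) * (1 - exp(-t/tau))
sigma/E = 780097.0000 / 4.9651e+07 = 0.0157
exp(-t/tau) = exp(-150.9 / 82.4) = 0.1602
epsilon = 0.0157 * (1 - 0.1602)
epsilon = 0.0132


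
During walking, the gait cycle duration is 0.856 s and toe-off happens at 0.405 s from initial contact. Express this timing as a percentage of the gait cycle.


pct = (event_time / cycle_time) * 100
pct = (0.405 / 0.856) * 100
ratio = 0.4731
pct = 47.3131


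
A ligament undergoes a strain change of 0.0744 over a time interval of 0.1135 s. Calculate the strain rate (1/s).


strain_rate = delta_strain / delta_t
strain_rate = 0.0744 / 0.1135
strain_rate = 0.6555


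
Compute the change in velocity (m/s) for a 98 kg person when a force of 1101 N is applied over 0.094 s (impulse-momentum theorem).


J = F * dt = 1101 * 0.094 = 103.4940 N*s
delta_v = J / m
delta_v = 103.4940 / 98
delta_v = 1.0561


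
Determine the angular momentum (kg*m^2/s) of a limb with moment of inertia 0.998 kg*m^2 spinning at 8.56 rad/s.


L = I * omega
L = 0.998 * 8.56
L = 8.5429


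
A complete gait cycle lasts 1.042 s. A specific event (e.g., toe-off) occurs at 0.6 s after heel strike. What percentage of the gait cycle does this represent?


pct = (event_time / cycle_time) * 100
pct = (0.6 / 1.042) * 100
ratio = 0.5758
pct = 57.5816


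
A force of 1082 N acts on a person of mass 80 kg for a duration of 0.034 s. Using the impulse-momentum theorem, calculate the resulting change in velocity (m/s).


J = F * dt = 1082 * 0.034 = 36.7880 N*s
delta_v = J / m
delta_v = 36.7880 / 80
delta_v = 0.4599


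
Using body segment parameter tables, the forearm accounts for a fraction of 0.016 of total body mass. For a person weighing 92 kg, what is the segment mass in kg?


m_segment = body_mass * fraction
m_segment = 92 * 0.016
m_segment = 1.4720


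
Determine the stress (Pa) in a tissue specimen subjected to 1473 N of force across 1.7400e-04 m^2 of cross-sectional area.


stress = F / A
stress = 1473 / 1.7400e-04
stress = 8.4655e+06


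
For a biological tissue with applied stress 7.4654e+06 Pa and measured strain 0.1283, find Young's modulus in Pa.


E = stress / strain
E = 7.4654e+06 / 0.1283
E = 5.8187e+07


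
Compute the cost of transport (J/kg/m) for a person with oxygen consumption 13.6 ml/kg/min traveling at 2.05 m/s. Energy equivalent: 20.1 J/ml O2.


Power per kg = VO2 * 20.1 / 60
Power per kg = 13.6 * 20.1 / 60 = 4.5560 W/kg
Cost = power_per_kg / speed
Cost = 4.5560 / 2.05
Cost = 2.2224


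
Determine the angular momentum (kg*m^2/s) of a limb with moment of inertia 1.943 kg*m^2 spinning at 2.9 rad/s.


L = I * omega
L = 1.943 * 2.9
L = 5.6347


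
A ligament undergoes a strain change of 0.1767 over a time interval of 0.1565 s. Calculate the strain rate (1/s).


strain_rate = delta_strain / delta_t
strain_rate = 0.1767 / 0.1565
strain_rate = 1.1291


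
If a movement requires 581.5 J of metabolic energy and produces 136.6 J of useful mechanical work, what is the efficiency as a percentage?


eta = (W_mech / E_meta) * 100
eta = (136.6 / 581.5) * 100
ratio = 0.2349
eta = 23.4910


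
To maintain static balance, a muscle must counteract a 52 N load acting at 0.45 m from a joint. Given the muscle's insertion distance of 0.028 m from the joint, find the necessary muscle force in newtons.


F_muscle = W * d_load / d_muscle
F_muscle = 52 * 0.45 / 0.028
Numerator = 23.4000
F_muscle = 835.7143


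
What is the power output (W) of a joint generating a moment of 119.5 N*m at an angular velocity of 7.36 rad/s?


P = M * omega
P = 119.5 * 7.36
P = 879.5200


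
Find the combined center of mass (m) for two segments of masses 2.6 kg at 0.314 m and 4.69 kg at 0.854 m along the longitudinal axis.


COM = (m1*x1 + m2*x2) / (m1 + m2)
COM = (2.6*0.314 + 4.69*0.854) / (2.6 + 4.69)
Numerator = 4.8217
Denominator = 7.2900
COM = 0.6614


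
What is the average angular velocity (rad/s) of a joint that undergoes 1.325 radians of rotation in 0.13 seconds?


omega = delta_theta / delta_t
omega = 1.325 / 0.13
omega = 10.1923


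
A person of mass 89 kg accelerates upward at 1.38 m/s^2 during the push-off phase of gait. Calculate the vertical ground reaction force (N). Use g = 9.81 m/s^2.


GRF = m * (g + a)
GRF = 89 * (9.81 + 1.38)
GRF = 89 * 11.1900
GRF = 995.9100


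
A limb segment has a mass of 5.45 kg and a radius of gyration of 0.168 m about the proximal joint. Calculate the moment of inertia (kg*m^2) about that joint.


I = m * k^2
I = 5.45 * 0.168^2
k^2 = 0.0282
I = 0.1538


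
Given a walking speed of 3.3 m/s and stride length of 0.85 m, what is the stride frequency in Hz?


f = v / stride_length
f = 3.3 / 0.85
f = 3.8824


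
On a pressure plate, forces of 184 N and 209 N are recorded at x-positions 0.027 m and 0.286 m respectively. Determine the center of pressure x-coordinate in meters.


COP_x = (F1*x1 + F2*x2) / (F1 + F2)
COP_x = (184*0.027 + 209*0.286) / (184 + 209)
Numerator = 64.7420
Denominator = 393
COP_x = 0.1647


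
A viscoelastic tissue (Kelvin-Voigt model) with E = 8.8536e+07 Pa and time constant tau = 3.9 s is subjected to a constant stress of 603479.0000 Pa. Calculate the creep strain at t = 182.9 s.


epsilon(t) = (sigma/E) * (1 - exp(-t/tau))
sigma/E = 603479.0000 / 8.8536e+07 = 0.0068
exp(-t/tau) = exp(-182.9 / 3.9) = 4.2924e-21
epsilon = 0.0068 * (1 - 4.2924e-21)
epsilon = 0.0068


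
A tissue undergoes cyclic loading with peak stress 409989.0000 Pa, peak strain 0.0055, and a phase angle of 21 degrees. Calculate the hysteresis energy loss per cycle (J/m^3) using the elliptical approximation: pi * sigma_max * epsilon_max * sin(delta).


E_loss = pi * sigma_max * epsilon_max * sin(delta)
delta = 21 deg = 0.3665 rad
sin(delta) = 0.3584
E_loss = pi * 409989.0000 * 0.0055 * 0.3584
E_loss = 2538.7149


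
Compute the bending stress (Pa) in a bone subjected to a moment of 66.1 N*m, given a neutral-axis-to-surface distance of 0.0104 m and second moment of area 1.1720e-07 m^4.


sigma = M * c / I
sigma = 66.1 * 0.0104 / 1.1720e-07
M * c = 0.6874
sigma = 5.8655e+06


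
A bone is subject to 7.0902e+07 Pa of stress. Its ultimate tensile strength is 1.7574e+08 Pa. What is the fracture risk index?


FRI = applied / ultimate
FRI = 7.0902e+07 / 1.7574e+08
FRI = 0.4034


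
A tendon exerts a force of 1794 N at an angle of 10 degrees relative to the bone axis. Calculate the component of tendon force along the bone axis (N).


F_eff = F_tendon * cos(theta)
theta = 10 deg = 0.1745 rad
cos(theta) = 0.9848
F_eff = 1794 * 0.9848
F_eff = 1766.7451


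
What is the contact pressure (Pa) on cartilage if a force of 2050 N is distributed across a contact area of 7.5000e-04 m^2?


P = F / A
P = 2050 / 7.5000e-04
P = 2.7333e+06


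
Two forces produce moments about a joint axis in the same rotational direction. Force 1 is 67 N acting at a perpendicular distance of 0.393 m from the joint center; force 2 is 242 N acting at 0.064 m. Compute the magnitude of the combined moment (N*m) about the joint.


M = F1 * d1 + F2 * d2
M = 67 * 0.393 + 242 * 0.064
M = 26.3310 + 15.4880
M = 41.8190


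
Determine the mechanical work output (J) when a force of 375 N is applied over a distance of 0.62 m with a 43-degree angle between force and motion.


W = F * d * cos(theta)
theta = 43 deg = 0.7505 rad
cos(theta) = 0.7314
W = 375 * 0.62 * 0.7314
W = 170.0397


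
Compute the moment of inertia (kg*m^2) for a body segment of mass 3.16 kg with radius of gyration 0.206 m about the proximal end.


I = m * k^2
I = 3.16 * 0.206^2
k^2 = 0.0424
I = 0.1341


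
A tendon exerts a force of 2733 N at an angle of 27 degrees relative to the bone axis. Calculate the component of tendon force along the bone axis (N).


F_eff = F_tendon * cos(theta)
theta = 27 deg = 0.4712 rad
cos(theta) = 0.8910
F_eff = 2733 * 0.8910
F_eff = 2435.1208


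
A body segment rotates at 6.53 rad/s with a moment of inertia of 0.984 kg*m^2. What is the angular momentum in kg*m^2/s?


L = I * omega
L = 0.984 * 6.53
L = 6.4255


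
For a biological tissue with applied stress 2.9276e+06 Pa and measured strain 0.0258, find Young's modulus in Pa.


E = stress / strain
E = 2.9276e+06 / 0.0258
E = 1.1347e+08


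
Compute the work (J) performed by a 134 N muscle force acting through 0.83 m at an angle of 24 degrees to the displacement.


W = F * d * cos(theta)
theta = 24 deg = 0.4189 rad
cos(theta) = 0.9135
W = 134 * 0.83 * 0.9135
W = 101.6045


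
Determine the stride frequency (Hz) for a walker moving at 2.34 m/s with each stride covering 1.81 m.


f = v / stride_length
f = 2.34 / 1.81
f = 1.2928


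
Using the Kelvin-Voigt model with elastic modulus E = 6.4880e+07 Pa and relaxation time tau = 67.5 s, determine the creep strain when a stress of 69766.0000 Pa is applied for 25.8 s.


epsilon(t) = (sigma/E) * (1 - exp(-t/tau))
sigma/E = 69766.0000 / 6.4880e+07 = 0.0011
exp(-t/tau) = exp(-25.8 / 67.5) = 0.6823
epsilon = 0.0011 * (1 - 0.6823)
epsilon = 3.4158e-04


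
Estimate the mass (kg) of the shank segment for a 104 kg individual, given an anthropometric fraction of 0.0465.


m_segment = body_mass * fraction
m_segment = 104 * 0.0465
m_segment = 4.8360


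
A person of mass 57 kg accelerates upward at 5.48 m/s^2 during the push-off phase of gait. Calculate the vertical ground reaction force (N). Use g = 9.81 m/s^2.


GRF = m * (g + a)
GRF = 57 * (9.81 + 5.48)
GRF = 57 * 15.2900
GRF = 871.5300


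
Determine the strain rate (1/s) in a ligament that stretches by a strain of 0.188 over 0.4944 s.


strain_rate = delta_strain / delta_t
strain_rate = 0.188 / 0.4944
strain_rate = 0.3803


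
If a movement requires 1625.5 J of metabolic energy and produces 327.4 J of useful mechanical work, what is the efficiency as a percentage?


eta = (W_mech / E_meta) * 100
eta = (327.4 / 1625.5) * 100
ratio = 0.2014
eta = 20.1415


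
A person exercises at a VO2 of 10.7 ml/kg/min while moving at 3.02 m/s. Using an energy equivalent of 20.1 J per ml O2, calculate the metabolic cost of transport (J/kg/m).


Power per kg = VO2 * 20.1 / 60
Power per kg = 10.7 * 20.1 / 60 = 3.5845 W/kg
Cost = power_per_kg / speed
Cost = 3.5845 / 3.02
Cost = 1.1869


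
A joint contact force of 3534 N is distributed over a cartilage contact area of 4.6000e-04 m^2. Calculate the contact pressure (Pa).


P = F / A
P = 3534 / 4.6000e-04
P = 7.6826e+06


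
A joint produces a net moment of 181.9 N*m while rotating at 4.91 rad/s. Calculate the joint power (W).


P = M * omega
P = 181.9 * 4.91
P = 893.1290


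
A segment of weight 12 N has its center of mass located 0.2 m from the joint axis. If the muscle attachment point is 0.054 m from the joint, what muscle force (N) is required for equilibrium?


F_muscle = W * d_load / d_muscle
F_muscle = 12 * 0.2 / 0.054
Numerator = 2.4000
F_muscle = 44.4444


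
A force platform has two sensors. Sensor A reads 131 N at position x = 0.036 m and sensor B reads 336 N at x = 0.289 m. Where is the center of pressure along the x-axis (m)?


COP_x = (F1*x1 + F2*x2) / (F1 + F2)
COP_x = (131*0.036 + 336*0.289) / (131 + 336)
Numerator = 101.8200
Denominator = 467
COP_x = 0.2180


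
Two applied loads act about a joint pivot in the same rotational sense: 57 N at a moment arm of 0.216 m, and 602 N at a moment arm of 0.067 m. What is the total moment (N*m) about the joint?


M = F1 * d1 + F2 * d2
M = 57 * 0.216 + 602 * 0.067
M = 12.3120 + 40.3340
M = 52.6460


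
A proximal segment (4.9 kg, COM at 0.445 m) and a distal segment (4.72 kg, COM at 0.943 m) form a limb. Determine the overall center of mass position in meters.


COM = (m1*x1 + m2*x2) / (m1 + m2)
COM = (4.9*0.445 + 4.72*0.943) / (4.9 + 4.72)
Numerator = 6.6315
Denominator = 9.6200
COM = 0.6893


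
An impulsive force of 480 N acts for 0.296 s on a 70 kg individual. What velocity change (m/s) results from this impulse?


J = F * dt = 480 * 0.296 = 142.0800 N*s
delta_v = J / m
delta_v = 142.0800 / 70
delta_v = 2.0297


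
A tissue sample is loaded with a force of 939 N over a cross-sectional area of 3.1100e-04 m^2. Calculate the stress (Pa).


stress = F / A
stress = 939 / 3.1100e-04
stress = 3.0193e+06


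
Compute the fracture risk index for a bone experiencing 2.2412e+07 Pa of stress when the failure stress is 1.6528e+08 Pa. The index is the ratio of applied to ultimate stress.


FRI = applied / ultimate
FRI = 2.2412e+07 / 1.6528e+08
FRI = 0.1356


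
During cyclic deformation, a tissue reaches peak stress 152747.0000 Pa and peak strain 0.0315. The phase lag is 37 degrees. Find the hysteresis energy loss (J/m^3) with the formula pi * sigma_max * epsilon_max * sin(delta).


E_loss = pi * sigma_max * epsilon_max * sin(delta)
delta = 37 deg = 0.6458 rad
sin(delta) = 0.6018
E_loss = pi * 152747.0000 * 0.0315 * 0.6018
E_loss = 9096.9570


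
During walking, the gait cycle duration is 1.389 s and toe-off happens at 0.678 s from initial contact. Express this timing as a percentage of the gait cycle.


pct = (event_time / cycle_time) * 100
pct = (0.678 / 1.389) * 100
ratio = 0.4881
pct = 48.8121


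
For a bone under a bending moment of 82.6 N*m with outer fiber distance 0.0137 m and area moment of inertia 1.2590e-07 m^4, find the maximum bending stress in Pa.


sigma = M * c / I
sigma = 82.6 * 0.0137 / 1.2590e-07
M * c = 1.1316
sigma = 8.9882e+06


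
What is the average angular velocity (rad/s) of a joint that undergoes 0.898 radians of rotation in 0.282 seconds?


omega = delta_theta / delta_t
omega = 0.898 / 0.282
omega = 3.1844


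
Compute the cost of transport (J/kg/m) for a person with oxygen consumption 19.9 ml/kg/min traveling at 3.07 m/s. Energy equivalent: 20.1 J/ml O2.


Power per kg = VO2 * 20.1 / 60
Power per kg = 19.9 * 20.1 / 60 = 6.6665 W/kg
Cost = power_per_kg / speed
Cost = 6.6665 / 3.07
Cost = 2.1715


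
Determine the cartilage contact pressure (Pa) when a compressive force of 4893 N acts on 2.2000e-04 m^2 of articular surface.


P = F / A
P = 4893 / 2.2000e-04
P = 2.2241e+07


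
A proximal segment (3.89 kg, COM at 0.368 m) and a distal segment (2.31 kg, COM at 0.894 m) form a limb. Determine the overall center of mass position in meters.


COM = (m1*x1 + m2*x2) / (m1 + m2)
COM = (3.89*0.368 + 2.31*0.894) / (3.89 + 2.31)
Numerator = 3.4967
Denominator = 6.2000
COM = 0.5640


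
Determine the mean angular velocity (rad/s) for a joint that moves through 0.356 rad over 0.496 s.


omega = delta_theta / delta_t
omega = 0.356 / 0.496
omega = 0.7177


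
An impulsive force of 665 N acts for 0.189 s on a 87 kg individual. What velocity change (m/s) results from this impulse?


J = F * dt = 665 * 0.189 = 125.6850 N*s
delta_v = J / m
delta_v = 125.6850 / 87
delta_v = 1.4447


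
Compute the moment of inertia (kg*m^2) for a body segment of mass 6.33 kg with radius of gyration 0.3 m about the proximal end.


I = m * k^2
I = 6.33 * 0.3^2
k^2 = 0.0900
I = 0.5697


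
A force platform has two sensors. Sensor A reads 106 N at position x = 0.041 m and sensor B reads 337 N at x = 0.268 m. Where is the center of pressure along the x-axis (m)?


COP_x = (F1*x1 + F2*x2) / (F1 + F2)
COP_x = (106*0.041 + 337*0.268) / (106 + 337)
Numerator = 94.6620
Denominator = 443
COP_x = 0.2137


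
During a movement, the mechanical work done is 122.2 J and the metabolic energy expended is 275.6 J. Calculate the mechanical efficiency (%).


eta = (W_mech / E_meta) * 100
eta = (122.2 / 275.6) * 100
ratio = 0.4434
eta = 44.3396
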